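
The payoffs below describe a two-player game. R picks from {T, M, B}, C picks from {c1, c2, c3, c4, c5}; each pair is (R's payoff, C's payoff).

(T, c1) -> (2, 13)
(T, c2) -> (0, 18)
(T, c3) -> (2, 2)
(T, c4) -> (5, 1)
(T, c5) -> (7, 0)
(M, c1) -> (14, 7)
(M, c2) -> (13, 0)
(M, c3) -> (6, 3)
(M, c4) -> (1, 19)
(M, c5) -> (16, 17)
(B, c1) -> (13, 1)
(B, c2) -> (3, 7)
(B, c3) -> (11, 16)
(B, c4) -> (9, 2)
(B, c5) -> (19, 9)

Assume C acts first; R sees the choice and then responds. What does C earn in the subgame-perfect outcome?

16

Work backward from R's decision.
- c1: BR = M, leader payoff 7.
- c2: BR = M, leader payoff 0.
- c3: BR = B, leader payoff 16.
- c4: BR = B, leader payoff 2.
- c5: BR = B, leader payoff 9.
C's induced payoffs are 7, 0, 16, 2, 9, so C commits to c3. Subgame-perfect outcome: (B, c3) with payoffs (11, 16).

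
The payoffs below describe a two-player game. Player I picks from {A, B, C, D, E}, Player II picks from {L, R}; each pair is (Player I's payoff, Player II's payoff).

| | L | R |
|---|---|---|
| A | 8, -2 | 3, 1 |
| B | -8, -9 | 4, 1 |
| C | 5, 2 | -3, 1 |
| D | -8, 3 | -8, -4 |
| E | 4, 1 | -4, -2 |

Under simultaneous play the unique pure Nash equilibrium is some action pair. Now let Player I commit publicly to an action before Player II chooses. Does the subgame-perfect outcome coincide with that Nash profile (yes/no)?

no

Player II best-responds to each possible Player I move:
- A → Player II plays R (best of -2, 1); Player I gets 3.
- B → Player II plays R (best of -9, 1); Player I gets 4.
- C → Player II plays L (best of 2, 1); Player I gets 5.
- D → Player II plays L (best of 3, -4); Player I gets -8.
- E → Player II plays L (best of 1, -2); Player I gets 4.
Player I's induced payoffs are 3, 4, 5, -8, 4, so Player I commits to C. Subgame-perfect outcome: (C, L) with payoffs (5, 2).
Under simultaneous play:
Player I's best replies: L→A; R→B.
Player II's best replies: A→R; B→R; C→L; D→L; E→L.
The unique mutual best reply is (B, R), giving (4, 1).
Sequential outcome (C, L) differs from the Nash profile (B, R).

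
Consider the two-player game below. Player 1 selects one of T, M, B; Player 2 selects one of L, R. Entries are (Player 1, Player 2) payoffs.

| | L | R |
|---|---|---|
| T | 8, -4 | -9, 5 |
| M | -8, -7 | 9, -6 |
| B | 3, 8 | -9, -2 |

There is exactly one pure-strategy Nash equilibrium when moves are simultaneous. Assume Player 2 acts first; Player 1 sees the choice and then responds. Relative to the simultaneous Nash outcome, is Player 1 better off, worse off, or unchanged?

worse off

Work backward from Player 1's decision.
- L → Player 1 plays T (best of 8, -8, 3); Player 2 gets -4.
- R → Player 1 plays M (best of -9, 9, -9); Player 2 gets -6.
Maximizing over -4, -6, Player 2 chooses L. Subgame-perfect outcome: (T, L) with payoffs (8, -4).
For the simultaneous game, intersect best replies.
Player 1's best replies: L→T; R→M.
Player 2's best replies: T→R; M→R; B→L.
Only (M, R) has each player best-responding; Nash payoffs (9, -6).
Player 1 earns 8 sequentially versus 9 at the Nash outcome: worse off.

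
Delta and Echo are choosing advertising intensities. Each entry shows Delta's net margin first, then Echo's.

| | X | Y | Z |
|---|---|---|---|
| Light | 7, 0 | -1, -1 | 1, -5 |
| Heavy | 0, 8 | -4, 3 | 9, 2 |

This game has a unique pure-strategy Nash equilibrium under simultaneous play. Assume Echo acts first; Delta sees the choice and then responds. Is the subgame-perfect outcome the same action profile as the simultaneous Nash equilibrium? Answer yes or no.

Solve by backward induction (Echo leads).
- X: Delta compares 7, 0 and picks Light; Echo would get 0.
- Y: Delta compares -1, -4 and picks Light; Echo would get -1.
- Z: Delta compares 1, 9 and picks Heavy; Echo would get 2.
Maximizing over 0, -1, 2, Echo chooses Z. Subgame-perfect outcome: (Heavy, Z) with payoffs (9, 2).
Now find the simultaneous Nash equilibrium.
Delta's best replies: X→Light; Y→Light; Z→Heavy.
Echo's best replies: Light→X; Heavy→X.
The unique mutual best reply is (Light, X), giving (7, 0).
Sequential outcome (Heavy, Z) differs from the Nash profile (Light, X).

no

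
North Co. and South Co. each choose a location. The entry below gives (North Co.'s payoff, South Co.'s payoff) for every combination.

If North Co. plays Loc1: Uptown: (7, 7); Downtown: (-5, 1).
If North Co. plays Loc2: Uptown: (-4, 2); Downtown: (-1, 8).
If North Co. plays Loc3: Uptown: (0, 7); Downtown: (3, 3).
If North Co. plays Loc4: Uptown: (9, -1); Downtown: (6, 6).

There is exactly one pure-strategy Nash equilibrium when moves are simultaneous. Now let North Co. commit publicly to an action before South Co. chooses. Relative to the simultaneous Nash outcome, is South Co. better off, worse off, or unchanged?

Solve by backward induction (North Co. leads).
- Loc1 → South Co. plays Uptown (best of 7, 1); North Co. gets 7.
- Loc2 → South Co. plays Downtown (best of 2, 8); North Co. gets -1.
- Loc3 → South Co. plays Uptown (best of 7, 3); North Co. gets 0.
- Loc4 → South Co. plays Downtown (best of -1, 6); North Co. gets 6.
Maximizing over 7, -1, 0, 6, North Co. chooses Loc1. Subgame-perfect outcome: (Loc1, Uptown) with payoffs (7, 7).
Under simultaneous play:
North Co.'s best replies: Uptown→Loc4; Downtown→Loc4.
South Co.'s best replies: Loc1→Uptown; Loc2→Downtown; Loc3→Uptown; Loc4→Downtown.
Only (Loc4, Downtown) has each player best-responding; Nash payoffs (6, 6).
South Co. earns 7 sequentially versus 6 at the Nash outcome: better off.

better off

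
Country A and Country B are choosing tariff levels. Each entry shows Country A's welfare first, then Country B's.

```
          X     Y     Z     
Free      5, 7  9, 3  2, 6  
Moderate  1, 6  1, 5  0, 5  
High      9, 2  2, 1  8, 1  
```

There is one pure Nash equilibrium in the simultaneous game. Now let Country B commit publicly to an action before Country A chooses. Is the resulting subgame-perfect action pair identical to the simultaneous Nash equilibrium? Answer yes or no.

no

Solve by backward induction (Country B leads).
- X → Country A plays High (best of 5, 1, 9); Country B gets 2.
- Y → Country A plays Free (best of 9, 1, 2); Country B gets 3.
- Z → Country A plays High (best of 2, 0, 8); Country B gets 1.
Country B's induced payoffs are 2, 3, 1, so Country B commits to Y. Subgame-perfect outcome: (Free, Y) with payoffs (9, 3).
Under simultaneous play:
Country A's best replies: X→High; Y→Free; Z→High.
Country B's best replies: Free→X; Moderate→X; High→X.
Only (High, X) has each player best-responding; Nash payoffs (9, 2).
Sequential outcome (Free, Y) differs from the Nash profile (High, X).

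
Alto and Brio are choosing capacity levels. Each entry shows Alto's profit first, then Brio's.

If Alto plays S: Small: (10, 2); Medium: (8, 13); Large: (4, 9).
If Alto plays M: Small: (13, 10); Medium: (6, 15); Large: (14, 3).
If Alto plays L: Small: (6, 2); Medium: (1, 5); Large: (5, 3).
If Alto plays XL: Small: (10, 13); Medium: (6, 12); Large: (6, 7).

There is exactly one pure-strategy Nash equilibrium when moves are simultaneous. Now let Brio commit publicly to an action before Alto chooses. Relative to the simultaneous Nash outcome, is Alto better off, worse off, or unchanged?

Alto best-responds to each possible Brio move:
- Small: BR = M, leader payoff 10.
- Medium: BR = S, leader payoff 13.
- Large: BR = M, leader payoff 3.
Maximizing over 10, 13, 3, Brio chooses Medium. Subgame-perfect outcome: (S, Medium) with payoffs (8, 13).
Under simultaneous play:
Alto's best replies: Small→M; Medium→S; Large→M.
Brio's best replies: S→Medium; M→Medium; L→Medium; XL→Small.
The unique mutual best reply is (S, Medium), giving (8, 13).
Alto earns 8 sequentially versus 8 at the Nash outcome: unchanged.

unchanged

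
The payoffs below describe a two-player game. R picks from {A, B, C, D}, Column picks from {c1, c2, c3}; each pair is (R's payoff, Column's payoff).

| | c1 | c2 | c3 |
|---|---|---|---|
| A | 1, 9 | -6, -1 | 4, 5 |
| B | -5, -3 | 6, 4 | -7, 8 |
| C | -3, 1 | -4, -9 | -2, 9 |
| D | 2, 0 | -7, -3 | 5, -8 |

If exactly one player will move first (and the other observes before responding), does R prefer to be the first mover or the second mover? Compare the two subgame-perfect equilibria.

second

If R leads: Column's best replies are A→c1, B→c3, C→c3, D→c1; R's induced payoffs 1, -7, -2, 2; outcome (D, c1), payoffs (2, 0).
If Column leads: R's best replies are c1→D, c2→B, c3→D; Column's induced payoffs 0, 4, -8; outcome (B, c2), payoffs (6, 4).
R gets 2 moving first and 6 moving second, so R prefers to move second.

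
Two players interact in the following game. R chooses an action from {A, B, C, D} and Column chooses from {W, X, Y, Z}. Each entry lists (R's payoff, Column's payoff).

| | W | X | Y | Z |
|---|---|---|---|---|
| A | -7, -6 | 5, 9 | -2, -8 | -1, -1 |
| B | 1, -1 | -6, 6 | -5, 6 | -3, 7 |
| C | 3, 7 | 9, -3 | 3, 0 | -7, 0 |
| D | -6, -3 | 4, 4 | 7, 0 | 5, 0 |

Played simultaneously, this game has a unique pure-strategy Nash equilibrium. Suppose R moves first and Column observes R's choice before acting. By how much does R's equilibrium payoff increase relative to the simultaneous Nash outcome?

2

Work backward from Column's decision.
- A: BR = X, leader payoff 5.
- B: BR = Z, leader payoff -3.
- C: BR = W, leader payoff 3.
- D: BR = X, leader payoff 4.
R's induced payoffs are 5, -3, 3, 4, so R commits to A. Subgame-perfect outcome: (A, X) with payoffs (5, 9).
Under simultaneous play:
R's best replies: W→C; X→C; Y→D; Z→D.
Column's best replies: A→X; B→Z; C→W; D→X.
Only (C, W) has each player best-responding; Nash payoffs (3, 7).
R's commitment gain: 5 − 3 = 2.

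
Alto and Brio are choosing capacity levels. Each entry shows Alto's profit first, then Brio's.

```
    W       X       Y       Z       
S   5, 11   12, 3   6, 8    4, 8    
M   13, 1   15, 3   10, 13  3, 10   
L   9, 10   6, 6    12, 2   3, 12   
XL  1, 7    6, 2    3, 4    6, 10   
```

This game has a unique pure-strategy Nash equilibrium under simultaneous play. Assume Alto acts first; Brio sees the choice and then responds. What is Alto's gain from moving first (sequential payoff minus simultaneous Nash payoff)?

4

Solve by backward induction (Alto leads).
- S → Brio plays W (best of 11, 3, 8, 8); Alto gets 5.
- M → Brio plays Y (best of 1, 3, 13, 10); Alto gets 10.
- L → Brio plays Z (best of 10, 6, 2, 12); Alto gets 3.
- XL → Brio plays Z (best of 7, 2, 4, 10); Alto gets 6.
Alto's induced payoffs are 5, 10, 3, 6, so Alto commits to M. Subgame-perfect outcome: (M, Y) with payoffs (10, 13).
Now find the simultaneous Nash equilibrium.
Alto's best replies: W→M; X→M; Y→L; Z→XL.
Brio's best replies: S→W; M→Y; L→Z; XL→Z.
Only (XL, Z) has each player best-responding; Nash payoffs (6, 10).
Alto's commitment gain: 10 − 6 = 4.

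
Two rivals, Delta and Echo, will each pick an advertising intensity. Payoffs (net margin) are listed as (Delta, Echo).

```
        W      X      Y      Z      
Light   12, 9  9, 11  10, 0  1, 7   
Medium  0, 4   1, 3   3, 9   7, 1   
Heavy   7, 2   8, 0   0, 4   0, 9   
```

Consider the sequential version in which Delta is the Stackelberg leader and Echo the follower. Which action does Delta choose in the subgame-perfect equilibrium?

Backward induction with Delta moving first.
- Light: Echo compares 9, 11, 0, 7 and picks X; Delta would get 9.
- Medium: Echo compares 4, 3, 9, 1 and picks Y; Delta would get 3.
- Heavy: Echo compares 2, 0, 4, 9 and picks Z; Delta would get 0.
Maximizing over 9, 3, 0, Delta chooses Light. Subgame-perfect outcome: (Light, X) with payoffs (9, 11).

Light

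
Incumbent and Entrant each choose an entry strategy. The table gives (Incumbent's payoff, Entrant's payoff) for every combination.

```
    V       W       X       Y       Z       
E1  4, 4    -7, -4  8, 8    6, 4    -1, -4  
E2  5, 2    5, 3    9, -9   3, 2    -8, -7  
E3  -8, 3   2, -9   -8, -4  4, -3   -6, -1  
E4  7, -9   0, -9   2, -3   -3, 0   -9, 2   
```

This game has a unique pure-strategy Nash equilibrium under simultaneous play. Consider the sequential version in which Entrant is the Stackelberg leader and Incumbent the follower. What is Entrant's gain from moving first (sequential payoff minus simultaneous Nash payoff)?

Backward induction with Entrant moving first.
- V: BR = E4, leader payoff -9.
- W: BR = E2, leader payoff 3.
- X: BR = E2, leader payoff -9.
- Y: BR = E1, leader payoff 4.
- Z: BR = E1, leader payoff -4.
Entrant's induced payoffs are -9, 3, -9, 4, -4, so Entrant commits to Y. Subgame-perfect outcome: (E1, Y) with payoffs (6, 4).
Under simultaneous play:
Incumbent's best replies: V→E4; W→E2; X→E2; Y→E1; Z→E1.
Entrant's best replies: E1→X; E2→W; E3→V; E4→Z.
The unique mutual best reply is (E2, W), giving (5, 3).
Entrant's commitment gain: 4 − 3 = 1.

1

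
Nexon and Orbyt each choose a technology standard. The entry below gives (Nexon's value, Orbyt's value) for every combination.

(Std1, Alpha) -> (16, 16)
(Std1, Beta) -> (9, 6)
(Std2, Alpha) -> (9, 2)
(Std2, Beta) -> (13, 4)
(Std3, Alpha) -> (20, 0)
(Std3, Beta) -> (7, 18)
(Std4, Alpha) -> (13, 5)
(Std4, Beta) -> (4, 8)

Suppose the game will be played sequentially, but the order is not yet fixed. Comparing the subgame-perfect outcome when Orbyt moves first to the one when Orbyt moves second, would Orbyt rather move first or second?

If Nexon leads: Orbyt's best replies are Std1→Alpha, Std2→Beta, Std3→Beta, Std4→Beta; Nexon's induced payoffs 16, 13, 7, 4; outcome (Std1, Alpha), payoffs (16, 16).
If Orbyt leads: Nexon's best replies are Alpha→Std3, Beta→Std2; Orbyt's induced payoffs 0, 4; outcome (Std2, Beta), payoffs (13, 4).
Orbyt gets 4 moving first and 16 moving second, so Orbyt prefers to move second.

second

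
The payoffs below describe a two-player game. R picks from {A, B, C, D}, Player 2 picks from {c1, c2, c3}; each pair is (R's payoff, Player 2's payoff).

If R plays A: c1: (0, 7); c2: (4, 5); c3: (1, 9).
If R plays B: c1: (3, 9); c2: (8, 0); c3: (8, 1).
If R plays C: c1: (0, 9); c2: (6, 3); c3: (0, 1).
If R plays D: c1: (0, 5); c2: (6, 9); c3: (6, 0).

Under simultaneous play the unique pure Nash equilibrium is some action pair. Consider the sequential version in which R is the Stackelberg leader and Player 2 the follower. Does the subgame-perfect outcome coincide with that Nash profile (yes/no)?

Backward induction with R moving first.
- A: BR = c3, leader payoff 1.
- B: BR = c1, leader payoff 3.
- C: BR = c1, leader payoff 0.
- D: BR = c2, leader payoff 6.
Among 1, 3, 0, 6, the best is 6 at D. Subgame-perfect outcome: (D, c2) with payoffs (6, 9).
For the simultaneous game, intersect best replies.
R's best replies: c1→B; c2→B; c3→B.
Player 2's best replies: A→c3; B→c1; C→c1; D→c2.
Only (B, c1) has each player best-responding; Nash payoffs (3, 9).
Sequential outcome (D, c2) differs from the Nash profile (B, c1).

no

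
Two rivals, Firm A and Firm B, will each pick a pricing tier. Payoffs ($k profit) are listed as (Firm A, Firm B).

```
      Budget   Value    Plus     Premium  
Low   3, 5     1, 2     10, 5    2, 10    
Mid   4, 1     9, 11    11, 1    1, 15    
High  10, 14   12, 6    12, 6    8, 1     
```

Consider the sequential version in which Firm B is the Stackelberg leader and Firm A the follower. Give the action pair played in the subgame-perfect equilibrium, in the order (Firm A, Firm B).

Firm A best-responds to each possible Firm B move:
- Budget: BR = High, leader payoff 14.
- Value: BR = High, leader payoff 6.
- Plus: BR = High, leader payoff 6.
- Premium: BR = High, leader payoff 1.
Among 14, 6, 6, 1, the best is 14 at Budget. Subgame-perfect outcome: (High, Budget) with payoffs (10, 14).

(High, Budget)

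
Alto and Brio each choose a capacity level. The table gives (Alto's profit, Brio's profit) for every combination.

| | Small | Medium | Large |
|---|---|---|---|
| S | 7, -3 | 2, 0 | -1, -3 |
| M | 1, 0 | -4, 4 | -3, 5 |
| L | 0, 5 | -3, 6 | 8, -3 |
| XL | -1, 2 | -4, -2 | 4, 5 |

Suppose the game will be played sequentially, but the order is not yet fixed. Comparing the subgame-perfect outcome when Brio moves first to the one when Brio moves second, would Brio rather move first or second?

second

If Alto leads: Brio's best replies are S→Medium, M→Large, L→Medium, XL→Large; Alto's induced payoffs 2, -3, -3, 4; outcome (XL, Large), payoffs (4, 5).
If Brio leads: Alto's best replies are Small→S, Medium→S, Large→L; Brio's induced payoffs -3, 0, -3; outcome (S, Medium), payoffs (2, 0).
Brio gets 0 moving first and 5 moving second, so Brio prefers to move second.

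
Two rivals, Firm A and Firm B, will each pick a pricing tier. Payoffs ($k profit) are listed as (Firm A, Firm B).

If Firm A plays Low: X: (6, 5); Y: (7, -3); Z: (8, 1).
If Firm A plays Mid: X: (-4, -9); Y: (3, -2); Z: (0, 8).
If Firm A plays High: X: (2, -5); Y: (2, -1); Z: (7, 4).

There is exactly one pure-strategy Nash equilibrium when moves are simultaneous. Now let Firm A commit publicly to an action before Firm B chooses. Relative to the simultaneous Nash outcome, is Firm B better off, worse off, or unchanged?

Solve by backward induction (Firm A leads).
- Low: Firm B compares 5, -3, 1 and picks X; Firm A would get 6.
- Mid: Firm B compares -9, -2, 8 and picks Z; Firm A would get 0.
- High: Firm B compares -5, -1, 4 and picks Z; Firm A would get 7.
Firm A's induced payoffs are 6, 0, 7, so Firm A commits to High. Subgame-perfect outcome: (High, Z) with payoffs (7, 4).
Under simultaneous play:
Firm A's best replies: X→Low; Y→Low; Z→Low.
Firm B's best replies: Low→X; Mid→Z; High→Z.
The unique mutual best reply is (Low, X), giving (6, 5).
Firm B earns 4 sequentially versus 5 at the Nash outcome: worse off.

worse off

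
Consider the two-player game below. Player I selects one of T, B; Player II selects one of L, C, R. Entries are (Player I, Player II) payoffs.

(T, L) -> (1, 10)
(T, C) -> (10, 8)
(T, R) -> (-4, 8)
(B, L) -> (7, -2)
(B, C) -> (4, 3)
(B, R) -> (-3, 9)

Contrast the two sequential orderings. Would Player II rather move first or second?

second

If Player I leads: Player II's best replies are T→L, B→R; Player I's induced payoffs 1, -3; outcome (T, L), payoffs (1, 10).
If Player II leads: Player I's best replies are L→B, C→T, R→B; Player II's induced payoffs -2, 8, 9; outcome (B, R), payoffs (-3, 9).
Player II gets 9 moving first and 10 moving second, so Player II prefers to move second.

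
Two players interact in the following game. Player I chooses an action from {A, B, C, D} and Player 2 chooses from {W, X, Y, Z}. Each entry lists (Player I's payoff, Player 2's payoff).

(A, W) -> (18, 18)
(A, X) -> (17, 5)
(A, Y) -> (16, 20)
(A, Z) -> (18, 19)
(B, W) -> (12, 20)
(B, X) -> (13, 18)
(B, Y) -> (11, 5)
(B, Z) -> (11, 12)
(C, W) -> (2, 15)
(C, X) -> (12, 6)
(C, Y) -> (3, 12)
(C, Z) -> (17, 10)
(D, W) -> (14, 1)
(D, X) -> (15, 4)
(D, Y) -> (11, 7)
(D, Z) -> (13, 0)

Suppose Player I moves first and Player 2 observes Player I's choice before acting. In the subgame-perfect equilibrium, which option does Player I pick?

A

Backward induction with Player I moving first.
- A: Player 2 compares 18, 5, 20, 19 and picks Y; Player I would get 16.
- B: Player 2 compares 20, 18, 5, 12 and picks W; Player I would get 12.
- C: Player 2 compares 15, 6, 12, 10 and picks W; Player I would get 2.
- D: Player 2 compares 1, 4, 7, 0 and picks Y; Player I would get 11.
Player I's induced payoffs are 16, 12, 2, 11, so Player I commits to A. Subgame-perfect outcome: (A, Y) with payoffs (16, 20).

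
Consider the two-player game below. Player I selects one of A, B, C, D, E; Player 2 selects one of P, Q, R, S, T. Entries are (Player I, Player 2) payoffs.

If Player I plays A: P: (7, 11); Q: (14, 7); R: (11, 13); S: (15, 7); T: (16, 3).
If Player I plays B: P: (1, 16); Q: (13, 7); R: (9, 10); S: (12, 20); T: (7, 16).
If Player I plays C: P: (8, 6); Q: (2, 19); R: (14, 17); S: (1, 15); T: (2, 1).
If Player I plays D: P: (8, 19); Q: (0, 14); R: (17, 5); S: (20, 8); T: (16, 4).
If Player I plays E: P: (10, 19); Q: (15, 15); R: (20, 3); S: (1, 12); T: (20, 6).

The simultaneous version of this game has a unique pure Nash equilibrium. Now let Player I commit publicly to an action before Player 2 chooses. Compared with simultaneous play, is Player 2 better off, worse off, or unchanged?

Player 2 best-responds to each possible Player I move:
- A: Player 2 compares 11, 7, 13, 7, 3 and picks R; Player I would get 11.
- B: Player 2 compares 16, 7, 10, 20, 16 and picks S; Player I would get 12.
- C: Player 2 compares 6, 19, 17, 15, 1 and picks Q; Player I would get 2.
- D: Player 2 compares 19, 14, 5, 8, 4 and picks P; Player I would get 8.
- E: Player 2 compares 19, 15, 3, 12, 6 and picks P; Player I would get 10.
Player I's induced payoffs are 11, 12, 2, 8, 10, so Player I commits to B. Subgame-perfect outcome: (B, S) with payoffs (12, 20).
Now find the simultaneous Nash equilibrium.
Player I's best replies: P→E; Q→E; R→E; S→D; T→E.
Player 2's best replies: A→R; B→S; C→Q; D→P; E→P.
Only (E, P) has each player best-responding; Nash payoffs (10, 19).
Player 2 earns 20 sequentially versus 19 at the Nash outcome: better off.

better off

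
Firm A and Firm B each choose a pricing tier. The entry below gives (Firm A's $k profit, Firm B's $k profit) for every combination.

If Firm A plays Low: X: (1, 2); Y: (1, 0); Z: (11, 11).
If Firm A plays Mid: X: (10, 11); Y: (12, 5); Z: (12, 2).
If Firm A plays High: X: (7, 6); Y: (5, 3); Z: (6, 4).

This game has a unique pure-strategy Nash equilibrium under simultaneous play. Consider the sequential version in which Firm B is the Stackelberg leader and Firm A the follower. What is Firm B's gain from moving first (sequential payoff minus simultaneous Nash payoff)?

0

Solve by backward induction (Firm B leads).
- X: Firm A compares 1, 10, 7 and picks Mid; Firm B would get 11.
- Y: Firm A compares 1, 12, 5 and picks Mid; Firm B would get 5.
- Z: Firm A compares 11, 12, 6 and picks Mid; Firm B would get 2.
Maximizing over 11, 5, 2, Firm B chooses X. Subgame-perfect outcome: (Mid, X) with payoffs (10, 11).
Now find the simultaneous Nash equilibrium.
Firm A's best replies: X→Mid; Y→Mid; Z→Mid.
Firm B's best replies: Low→Z; Mid→X; High→X.
The unique mutual best reply is (Mid, X), giving (10, 11).
Firm B's commitment gain: 11 − 11 = 0.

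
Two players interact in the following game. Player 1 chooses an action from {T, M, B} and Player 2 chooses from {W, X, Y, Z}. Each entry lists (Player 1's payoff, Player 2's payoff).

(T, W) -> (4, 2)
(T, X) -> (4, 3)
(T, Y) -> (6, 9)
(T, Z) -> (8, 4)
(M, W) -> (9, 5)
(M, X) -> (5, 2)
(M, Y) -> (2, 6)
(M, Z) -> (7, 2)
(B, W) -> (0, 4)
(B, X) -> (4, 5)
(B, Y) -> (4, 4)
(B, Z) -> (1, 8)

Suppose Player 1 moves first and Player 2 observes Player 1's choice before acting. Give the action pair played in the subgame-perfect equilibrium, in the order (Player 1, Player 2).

Work backward from Player 2's decision.
- T: BR = Y, leader payoff 6.
- M: BR = Y, leader payoff 2.
- B: BR = Z, leader payoff 1.
Among 6, 2, 1, the best is 6 at T. Subgame-perfect outcome: (T, Y) with payoffs (6, 9).

(T, Y)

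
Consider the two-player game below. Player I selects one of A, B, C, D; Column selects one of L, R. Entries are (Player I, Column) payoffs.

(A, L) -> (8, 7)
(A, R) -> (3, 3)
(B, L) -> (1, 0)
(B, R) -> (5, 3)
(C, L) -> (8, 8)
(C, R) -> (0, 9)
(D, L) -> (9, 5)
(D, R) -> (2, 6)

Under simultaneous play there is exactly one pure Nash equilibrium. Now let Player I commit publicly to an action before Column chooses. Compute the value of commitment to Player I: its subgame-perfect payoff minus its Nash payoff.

Solve by backward induction (Player I leads).
- A → Column plays L (best of 7, 3); Player I gets 8.
- B → Column plays R (best of 0, 3); Player I gets 5.
- C → Column plays R (best of 8, 9); Player I gets 0.
- D → Column plays R (best of 5, 6); Player I gets 2.
Maximizing over 8, 5, 0, 2, Player I chooses A. Subgame-perfect outcome: (A, L) with payoffs (8, 7).
For the simultaneous game, intersect best replies.
Player I's best replies: L→D; R→B.
Column's best replies: A→L; B→R; C→R; D→R.
Only (B, R) has each player best-responding; Nash payoffs (5, 3).
Player I's commitment gain: 8 − 5 = 3.

3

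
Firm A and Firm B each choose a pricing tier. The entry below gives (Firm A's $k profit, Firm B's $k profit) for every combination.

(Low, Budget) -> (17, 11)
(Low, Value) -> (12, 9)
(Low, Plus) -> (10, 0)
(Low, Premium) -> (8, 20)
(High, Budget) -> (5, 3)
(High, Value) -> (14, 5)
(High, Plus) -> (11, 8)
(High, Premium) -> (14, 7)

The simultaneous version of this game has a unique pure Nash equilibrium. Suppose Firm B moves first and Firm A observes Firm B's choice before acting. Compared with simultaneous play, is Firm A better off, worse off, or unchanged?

better off

Work backward from Firm A's decision.
- Budget → Firm A plays Low (best of 17, 5); Firm B gets 11.
- Value → Firm A plays High (best of 12, 14); Firm B gets 5.
- Plus → Firm A plays High (best of 10, 11); Firm B gets 8.
- Premium → Firm A plays High (best of 8, 14); Firm B gets 7.
Among 11, 5, 8, 7, the best is 11 at Budget. Subgame-perfect outcome: (Low, Budget) with payoffs (17, 11).
Under simultaneous play:
Firm A's best replies: Budget→Low; Value→High; Plus→High; Premium→High.
Firm B's best replies: Low→Premium; High→Plus.
The unique mutual best reply is (High, Plus), giving (11, 8).
Firm A earns 17 sequentially versus 11 at the Nash outcome: better off.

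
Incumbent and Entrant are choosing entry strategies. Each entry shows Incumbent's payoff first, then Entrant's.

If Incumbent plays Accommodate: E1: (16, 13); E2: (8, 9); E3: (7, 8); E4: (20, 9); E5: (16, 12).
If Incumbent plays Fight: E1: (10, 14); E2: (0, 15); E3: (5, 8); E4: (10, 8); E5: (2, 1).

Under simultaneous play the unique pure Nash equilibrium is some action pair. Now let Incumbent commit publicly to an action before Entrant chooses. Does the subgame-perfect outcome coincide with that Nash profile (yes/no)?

Work backward from Entrant's decision.
- Accommodate: Entrant compares 13, 9, 8, 9, 12 and picks E1; Incumbent would get 16.
- Fight: Entrant compares 14, 15, 8, 8, 1 and picks E2; Incumbent would get 0.
Among 16, 0, the best is 16 at Accommodate. Subgame-perfect outcome: (Accommodate, E1) with payoffs (16, 13).
For the simultaneous game, intersect best replies.
Incumbent's best replies: E1→Accommodate; E2→Accommodate; E3→Accommodate; E4→Accommodate; E5→Accommodate.
Entrant's best replies: Accommodate→E1; Fight→E2.
Only (Accommodate, E1) has each player best-responding; Nash payoffs (16, 13).
Sequential outcome (Accommodate, E1) coincides with the Nash profile (Accommodate, E1).

yes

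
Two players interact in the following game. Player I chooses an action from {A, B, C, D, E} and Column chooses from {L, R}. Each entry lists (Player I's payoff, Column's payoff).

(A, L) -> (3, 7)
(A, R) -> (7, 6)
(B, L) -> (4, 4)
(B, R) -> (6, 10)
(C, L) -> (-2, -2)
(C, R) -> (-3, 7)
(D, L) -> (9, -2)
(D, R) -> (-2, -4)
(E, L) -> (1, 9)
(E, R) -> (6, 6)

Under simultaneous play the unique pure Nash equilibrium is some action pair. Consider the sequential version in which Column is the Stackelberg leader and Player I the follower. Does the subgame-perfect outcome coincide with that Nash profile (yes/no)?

no

Player I best-responds to each possible Column move:
- L: Player I compares 3, 4, -2, 9, 1 and picks D; Column would get -2.
- R: Player I compares 7, 6, -3, -2, 6 and picks A; Column would get 6.
Column's induced payoffs are -2, 6, so Column commits to R. Subgame-perfect outcome: (A, R) with payoffs (7, 6).
Now find the simultaneous Nash equilibrium.
Player I's best replies: L→D; R→A.
Column's best replies: A→L; B→R; C→R; D→L; E→L.
Only (D, L) has each player best-responding; Nash payoffs (9, -2).
Sequential outcome (A, R) differs from the Nash profile (D, L).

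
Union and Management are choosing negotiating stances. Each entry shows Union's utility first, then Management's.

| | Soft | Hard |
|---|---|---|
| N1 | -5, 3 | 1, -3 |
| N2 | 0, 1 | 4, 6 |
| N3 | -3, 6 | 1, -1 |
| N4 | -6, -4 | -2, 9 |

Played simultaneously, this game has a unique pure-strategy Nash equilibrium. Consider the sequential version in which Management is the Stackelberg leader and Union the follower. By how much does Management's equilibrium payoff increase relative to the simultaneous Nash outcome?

0

Work backward from Union's decision.
- Soft: BR = N2, leader payoff 1.
- Hard: BR = N2, leader payoff 6.
Among 1, 6, the best is 6 at Hard. Subgame-perfect outcome: (N2, Hard) with payoffs (4, 6).
For the simultaneous game, intersect best replies.
Union's best replies: Soft→N2; Hard→N2.
Management's best replies: N1→Soft; N2→Hard; N3→Soft; N4→Hard.
Only (N2, Hard) has each player best-responding; Nash payoffs (4, 6).
Management's commitment gain: 6 − 6 = 0.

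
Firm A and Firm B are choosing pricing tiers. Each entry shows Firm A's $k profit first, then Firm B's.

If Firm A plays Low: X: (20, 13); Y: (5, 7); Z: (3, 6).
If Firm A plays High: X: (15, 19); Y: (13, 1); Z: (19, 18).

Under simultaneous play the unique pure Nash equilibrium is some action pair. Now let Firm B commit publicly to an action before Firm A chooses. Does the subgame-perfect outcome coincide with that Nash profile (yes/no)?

no

Firm A best-responds to each possible Firm B move:
- X: BR = Low, leader payoff 13.
- Y: BR = High, leader payoff 1.
- Z: BR = High, leader payoff 18.
Maximizing over 13, 1, 18, Firm B chooses Z. Subgame-perfect outcome: (High, Z) with payoffs (19, 18).
Now find the simultaneous Nash equilibrium.
Firm A's best replies: X→Low; Y→High; Z→High.
Firm B's best replies: Low→X; High→X.
The unique mutual best reply is (Low, X), giving (20, 13).
Sequential outcome (High, Z) differs from the Nash profile (Low, X).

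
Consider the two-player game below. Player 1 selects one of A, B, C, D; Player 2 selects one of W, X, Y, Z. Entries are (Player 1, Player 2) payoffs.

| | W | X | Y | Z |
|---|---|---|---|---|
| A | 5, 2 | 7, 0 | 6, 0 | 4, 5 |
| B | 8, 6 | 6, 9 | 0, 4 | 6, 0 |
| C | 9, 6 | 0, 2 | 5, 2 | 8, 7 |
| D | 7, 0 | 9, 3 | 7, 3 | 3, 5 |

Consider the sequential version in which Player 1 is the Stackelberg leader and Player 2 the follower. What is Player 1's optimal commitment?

C

Solve by backward induction (Player 1 leads).
- A: BR = Z, leader payoff 4.
- B: BR = X, leader payoff 6.
- C: BR = Z, leader payoff 8.
- D: BR = Z, leader payoff 3.
Among 4, 6, 8, 3, the best is 8 at C. Subgame-perfect outcome: (C, Z) with payoffs (8, 7).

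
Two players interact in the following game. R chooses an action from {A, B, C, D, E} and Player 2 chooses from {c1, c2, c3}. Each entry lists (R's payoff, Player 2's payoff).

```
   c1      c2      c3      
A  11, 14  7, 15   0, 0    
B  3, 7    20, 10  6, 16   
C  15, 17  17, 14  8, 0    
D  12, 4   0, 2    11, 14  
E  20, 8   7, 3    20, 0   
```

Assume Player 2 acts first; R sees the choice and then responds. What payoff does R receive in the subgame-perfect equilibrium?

20

Solve by backward induction (Player 2 leads).
- c1 → R plays E (best of 11, 3, 15, 12, 20); Player 2 gets 8.
- c2 → R plays B (best of 7, 20, 17, 0, 7); Player 2 gets 10.
- c3 → R plays E (best of 0, 6, 8, 11, 20); Player 2 gets 0.
Among 8, 10, 0, the best is 10 at c2. Subgame-perfect outcome: (B, c2) with payoffs (20, 10).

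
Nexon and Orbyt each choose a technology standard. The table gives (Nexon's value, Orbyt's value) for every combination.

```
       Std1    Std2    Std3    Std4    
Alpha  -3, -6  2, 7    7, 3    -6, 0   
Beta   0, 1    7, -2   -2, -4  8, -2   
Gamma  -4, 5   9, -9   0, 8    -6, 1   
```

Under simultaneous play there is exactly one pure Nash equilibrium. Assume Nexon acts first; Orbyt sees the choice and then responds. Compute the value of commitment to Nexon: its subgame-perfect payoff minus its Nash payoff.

2

Orbyt best-responds to each possible Nexon move:
- Alpha: Orbyt compares -6, 7, 3, 0 and picks Std2; Nexon would get 2.
- Beta: Orbyt compares 1, -2, -4, -2 and picks Std1; Nexon would get 0.
- Gamma: Orbyt compares 5, -9, 8, 1 and picks Std3; Nexon would get 0.
Nexon's induced payoffs are 2, 0, 0, so Nexon commits to Alpha. Subgame-perfect outcome: (Alpha, Std2) with payoffs (2, 7).
Now find the simultaneous Nash equilibrium.
Nexon's best replies: Std1→Beta; Std2→Gamma; Std3→Alpha; Std4→Beta.
Orbyt's best replies: Alpha→Std2; Beta→Std1; Gamma→Std3.
The unique mutual best reply is (Beta, Std1), giving (0, 1).
Nexon's commitment gain: 2 − 0 = 2.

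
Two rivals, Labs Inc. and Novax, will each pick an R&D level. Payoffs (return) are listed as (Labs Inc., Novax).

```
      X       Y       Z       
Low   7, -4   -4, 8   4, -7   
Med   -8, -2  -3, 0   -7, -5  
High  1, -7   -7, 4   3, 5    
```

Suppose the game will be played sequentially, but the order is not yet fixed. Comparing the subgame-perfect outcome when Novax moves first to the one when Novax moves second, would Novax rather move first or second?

If Labs Inc. leads: Novax's best replies are Low→Y, Med→Y, High→Z; Labs Inc.'s induced payoffs -4, -3, 3; outcome (High, Z), payoffs (3, 5).
If Novax leads: Labs Inc.'s best replies are X→Low, Y→Med, Z→Low; Novax's induced payoffs -4, 0, -7; outcome (Med, Y), payoffs (-3, 0).
Novax gets 0 moving first and 5 moving second, so Novax prefers to move second.

second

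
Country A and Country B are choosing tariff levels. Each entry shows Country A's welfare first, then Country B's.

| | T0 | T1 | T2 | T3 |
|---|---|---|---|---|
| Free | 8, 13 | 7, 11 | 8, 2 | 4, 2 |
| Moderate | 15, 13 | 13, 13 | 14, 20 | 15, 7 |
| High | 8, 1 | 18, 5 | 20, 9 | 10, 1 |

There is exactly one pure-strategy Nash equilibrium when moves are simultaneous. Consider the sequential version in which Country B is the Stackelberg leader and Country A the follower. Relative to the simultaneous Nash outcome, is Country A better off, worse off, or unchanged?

worse off

Country A best-responds to each possible Country B move:
- T0: BR = Moderate, leader payoff 13.
- T1: BR = High, leader payoff 5.
- T2: BR = High, leader payoff 9.
- T3: BR = Moderate, leader payoff 7.
Among 13, 5, 9, 7, the best is 13 at T0. Subgame-perfect outcome: (Moderate, T0) with payoffs (15, 13).
Under simultaneous play:
Country A's best replies: T0→Moderate; T1→High; T2→High; T3→Moderate.
Country B's best replies: Free→T0; Moderate→T2; High→T2.
Only (High, T2) has each player best-responding; Nash payoffs (20, 9).
Country A earns 15 sequentially versus 20 at the Nash outcome: worse off.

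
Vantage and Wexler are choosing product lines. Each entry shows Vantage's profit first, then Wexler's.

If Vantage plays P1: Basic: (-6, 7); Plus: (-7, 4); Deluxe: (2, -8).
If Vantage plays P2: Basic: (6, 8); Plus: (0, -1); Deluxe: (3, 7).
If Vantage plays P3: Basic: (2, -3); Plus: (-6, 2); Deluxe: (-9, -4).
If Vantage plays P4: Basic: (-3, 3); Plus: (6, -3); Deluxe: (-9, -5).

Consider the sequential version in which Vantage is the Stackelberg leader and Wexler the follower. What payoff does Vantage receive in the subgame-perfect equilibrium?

6

Wexler best-responds to each possible Vantage move:
- P1: BR = Basic, leader payoff -6.
- P2: BR = Basic, leader payoff 6.
- P3: BR = Plus, leader payoff -6.
- P4: BR = Basic, leader payoff -3.
Among -6, 6, -6, -3, the best is 6 at P2. Subgame-perfect outcome: (P2, Basic) with payoffs (6, 8).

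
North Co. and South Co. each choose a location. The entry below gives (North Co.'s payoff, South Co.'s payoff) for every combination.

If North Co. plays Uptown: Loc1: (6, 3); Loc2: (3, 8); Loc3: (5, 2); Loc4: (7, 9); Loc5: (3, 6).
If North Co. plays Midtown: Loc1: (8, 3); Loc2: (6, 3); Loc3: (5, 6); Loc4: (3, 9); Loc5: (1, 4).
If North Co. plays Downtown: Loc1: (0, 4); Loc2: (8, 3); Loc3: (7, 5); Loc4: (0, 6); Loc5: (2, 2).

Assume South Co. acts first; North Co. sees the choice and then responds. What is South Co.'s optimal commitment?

Backward induction with South Co. moving first.
- Loc1: North Co. compares 6, 8, 0 and picks Midtown; South Co. would get 3.
- Loc2: North Co. compares 3, 6, 8 and picks Downtown; South Co. would get 3.
- Loc3: North Co. compares 5, 5, 7 and picks Downtown; South Co. would get 5.
- Loc4: North Co. compares 7, 3, 0 and picks Uptown; South Co. would get 9.
- Loc5: North Co. compares 3, 1, 2 and picks Uptown; South Co. would get 6.
South Co.'s induced payoffs are 3, 3, 5, 9, 6, so South Co. commits to Loc4. Subgame-perfect outcome: (Uptown, Loc4) with payoffs (7, 9).

Loc4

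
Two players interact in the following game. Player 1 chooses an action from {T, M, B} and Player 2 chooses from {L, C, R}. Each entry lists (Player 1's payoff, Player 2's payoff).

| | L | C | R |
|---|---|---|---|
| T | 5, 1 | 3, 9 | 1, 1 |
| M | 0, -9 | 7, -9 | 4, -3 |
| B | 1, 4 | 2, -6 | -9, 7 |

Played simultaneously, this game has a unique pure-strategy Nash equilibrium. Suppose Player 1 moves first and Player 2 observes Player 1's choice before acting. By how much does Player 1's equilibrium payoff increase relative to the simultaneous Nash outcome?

Backward induction with Player 1 moving first.
- T → Player 2 plays C (best of 1, 9, 1); Player 1 gets 3.
- M → Player 2 plays R (best of -9, -9, -3); Player 1 gets 4.
- B → Player 2 plays R (best of 4, -6, 7); Player 1 gets -9.
Among 3, 4, -9, the best is 4 at M. Subgame-perfect outcome: (M, R) with payoffs (4, -3).
For the simultaneous game, intersect best replies.
Player 1's best replies: L→T; C→M; R→M.
Player 2's best replies: T→C; M→R; B→R.
The unique mutual best reply is (M, R), giving (4, -3).
Player 1's commitment gain: 4 − 4 = 0.

0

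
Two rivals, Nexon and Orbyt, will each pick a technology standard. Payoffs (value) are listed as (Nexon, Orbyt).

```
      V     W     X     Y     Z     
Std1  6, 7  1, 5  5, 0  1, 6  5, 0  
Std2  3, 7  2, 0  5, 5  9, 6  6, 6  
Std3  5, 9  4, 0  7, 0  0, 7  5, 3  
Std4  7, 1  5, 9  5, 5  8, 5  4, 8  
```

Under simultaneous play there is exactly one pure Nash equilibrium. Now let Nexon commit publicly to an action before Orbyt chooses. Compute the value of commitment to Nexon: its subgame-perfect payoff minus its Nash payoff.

Orbyt best-responds to each possible Nexon move:
- Std1: BR = V, leader payoff 6.
- Std2: BR = V, leader payoff 3.
- Std3: BR = V, leader payoff 5.
- Std4: BR = W, leader payoff 5.
Nexon's induced payoffs are 6, 3, 5, 5, so Nexon commits to Std1. Subgame-perfect outcome: (Std1, V) with payoffs (6, 7).
Under simultaneous play:
Nexon's best replies: V→Std4; W→Std4; X→Std3; Y→Std2; Z→Std2.
Orbyt's best replies: Std1→V; Std2→V; Std3→V; Std4→W.
The unique mutual best reply is (Std4, W), giving (5, 9).
Nexon's commitment gain: 6 − 5 = 1.

1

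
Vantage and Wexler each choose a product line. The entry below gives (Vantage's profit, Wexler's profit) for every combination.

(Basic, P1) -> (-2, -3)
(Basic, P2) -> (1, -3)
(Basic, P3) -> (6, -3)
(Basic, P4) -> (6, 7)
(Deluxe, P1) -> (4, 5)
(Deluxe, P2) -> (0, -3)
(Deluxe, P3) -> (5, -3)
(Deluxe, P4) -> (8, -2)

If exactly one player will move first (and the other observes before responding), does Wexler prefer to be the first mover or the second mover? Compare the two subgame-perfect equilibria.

second

If Vantage leads: Wexler's best replies are Basic→P4, Deluxe→P1; Vantage's induced payoffs 6, 4; outcome (Basic, P4), payoffs (6, 7).
If Wexler leads: Vantage's best replies are P1→Deluxe, P2→Basic, P3→Basic, P4→Deluxe; Wexler's induced payoffs 5, -3, -3, -2; outcome (Deluxe, P1), payoffs (4, 5).
Wexler gets 5 moving first and 7 moving second, so Wexler prefers to move second.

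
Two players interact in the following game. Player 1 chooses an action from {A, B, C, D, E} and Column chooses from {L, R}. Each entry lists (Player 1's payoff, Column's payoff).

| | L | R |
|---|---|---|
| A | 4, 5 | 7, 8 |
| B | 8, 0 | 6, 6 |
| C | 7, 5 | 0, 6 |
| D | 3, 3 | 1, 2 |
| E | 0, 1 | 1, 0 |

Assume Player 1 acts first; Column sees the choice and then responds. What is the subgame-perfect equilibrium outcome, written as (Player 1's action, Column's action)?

Backward induction with Player 1 moving first.
- A: Column compares 5, 8 and picks R; Player 1 would get 7.
- B: Column compares 0, 6 and picks R; Player 1 would get 6.
- C: Column compares 5, 6 and picks R; Player 1 would get 0.
- D: Column compares 3, 2 and picks L; Player 1 would get 3.
- E: Column compares 1, 0 and picks L; Player 1 would get 0.
Player 1's induced payoffs are 7, 6, 0, 3, 0, so Player 1 commits to A. Subgame-perfect outcome: (A, R) with payoffs (7, 8).

(A, R)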